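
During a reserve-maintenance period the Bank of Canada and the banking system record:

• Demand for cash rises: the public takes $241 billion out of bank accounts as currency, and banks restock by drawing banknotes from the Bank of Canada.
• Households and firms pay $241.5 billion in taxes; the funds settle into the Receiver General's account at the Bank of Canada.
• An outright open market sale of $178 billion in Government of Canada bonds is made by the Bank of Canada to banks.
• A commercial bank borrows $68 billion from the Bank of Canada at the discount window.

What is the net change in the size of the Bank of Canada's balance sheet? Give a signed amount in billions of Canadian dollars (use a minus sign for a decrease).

-$110 billion

Currency withdrawal $241 billion: only the composition of liabilities changes → 0.
Government account inflow $241.5 billion: only the composition of liabilities changes → 0.
OMO sale (to banks) $178 billion: a Bank of Canada asset is shed → −$178B.
Discount-window loan $68 billion: a Bank of Canada asset is acquired → +$68B.
Net: 0 + 0 − 178 + 68 = -$110 billion.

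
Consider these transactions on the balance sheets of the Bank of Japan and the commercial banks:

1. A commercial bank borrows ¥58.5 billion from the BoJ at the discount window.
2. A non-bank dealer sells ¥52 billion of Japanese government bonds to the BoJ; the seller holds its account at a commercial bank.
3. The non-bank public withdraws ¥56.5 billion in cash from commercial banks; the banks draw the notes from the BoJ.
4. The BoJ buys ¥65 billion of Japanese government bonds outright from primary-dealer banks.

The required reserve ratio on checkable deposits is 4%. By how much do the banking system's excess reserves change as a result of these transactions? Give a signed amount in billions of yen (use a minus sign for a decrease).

Discount-window loan ¥58.5 billion: reserves +¥58.5B, deposits 0.
Asset purchase (from non-banks) ¥52 billion: reserves +¥52B, deposits +¥52B.
Currency withdrawal ¥56.5 billion: reserves −¥56.5B, deposits −¥56.5B.
OMO purchase (from banks) ¥65 billion: reserves +¥65B, deposits 0.
Totals: Δreserves = +¥119B, Δdeposits = −¥4.5B.
Δrequired reserves = 4% × −¥4.5B = −¥0.18B.
Δexcess reserves = Δreserves − Δrequired = +¥119B − (−¥0.18B) = +¥119.18 billion.

+¥119.18 billion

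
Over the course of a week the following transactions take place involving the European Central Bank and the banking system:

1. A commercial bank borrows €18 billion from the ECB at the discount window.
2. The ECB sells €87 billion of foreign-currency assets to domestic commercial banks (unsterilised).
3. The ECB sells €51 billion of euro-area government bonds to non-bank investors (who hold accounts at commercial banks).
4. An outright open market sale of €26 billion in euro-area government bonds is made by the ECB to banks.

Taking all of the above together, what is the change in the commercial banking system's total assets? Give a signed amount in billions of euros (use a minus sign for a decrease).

Discount-window loan €18 billion: bank balance sheets expand → +€18B.
FX sale €87 billion: just an asset swap on bank balance sheets → 0.
Asset sale (to non-banks) €51 billion: bank balance sheets shrink → −€51B.
OMO sale (to banks) €26 billion: just an asset swap on bank balance sheets → 0.
Net: 18 + 0 − 51 + 0 = -€33 billion.

-€33 billion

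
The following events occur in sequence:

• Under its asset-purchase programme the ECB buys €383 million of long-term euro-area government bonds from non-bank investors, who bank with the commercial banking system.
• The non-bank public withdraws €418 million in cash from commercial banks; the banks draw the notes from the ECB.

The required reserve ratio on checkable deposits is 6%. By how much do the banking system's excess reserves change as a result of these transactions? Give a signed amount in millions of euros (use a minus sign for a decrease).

Asset purchase (from non-banks) €383 million: reserves +€383M, deposits +€383M.
Currency withdrawal €418 million: reserves −€418M, deposits −€418M.
Totals: Δreserves = −€35M, Δdeposits = −€35M.
Δrequired reserves = 6% × −€35M = −€2.1M.
Δexcess reserves = Δreserves − Δrequired = −€35M − (−€2.1M) = -€32.9 million.

-€32.9 million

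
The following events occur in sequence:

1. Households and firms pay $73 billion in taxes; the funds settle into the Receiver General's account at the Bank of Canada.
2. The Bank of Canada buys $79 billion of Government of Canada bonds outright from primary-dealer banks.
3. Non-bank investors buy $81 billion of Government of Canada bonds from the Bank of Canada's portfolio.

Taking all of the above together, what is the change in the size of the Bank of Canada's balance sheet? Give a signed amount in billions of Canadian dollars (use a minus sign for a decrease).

-$2 billion

Bank of Canada balance sheet:
  Assets:      Securities −$2B
  Liabilities: Bank reserves −$75B, Government deposits +$73B
Commercial banking system:
  Assets:      Reserves at CB −$75B, Securities −$79B
  Liabilities: Checkable deposits −$154B
Change in total Bank of Canada assets = -$2 billion.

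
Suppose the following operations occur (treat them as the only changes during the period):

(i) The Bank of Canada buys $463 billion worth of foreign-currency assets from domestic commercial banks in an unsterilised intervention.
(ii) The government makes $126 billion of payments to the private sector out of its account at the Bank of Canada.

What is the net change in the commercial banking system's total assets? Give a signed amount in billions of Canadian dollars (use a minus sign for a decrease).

+$126 billion

Bank of Canada balance sheet:
  Assets:      Foreign assets +$463B
  Liabilities: Bank reserves +$589B, Government deposits −$126B
Commercial banking system:
  Assets:      Reserves at CB +$589B, Foreign assets −$463B
  Liabilities: Checkable deposits +$126B
Change in total bank assets = +$126 billion.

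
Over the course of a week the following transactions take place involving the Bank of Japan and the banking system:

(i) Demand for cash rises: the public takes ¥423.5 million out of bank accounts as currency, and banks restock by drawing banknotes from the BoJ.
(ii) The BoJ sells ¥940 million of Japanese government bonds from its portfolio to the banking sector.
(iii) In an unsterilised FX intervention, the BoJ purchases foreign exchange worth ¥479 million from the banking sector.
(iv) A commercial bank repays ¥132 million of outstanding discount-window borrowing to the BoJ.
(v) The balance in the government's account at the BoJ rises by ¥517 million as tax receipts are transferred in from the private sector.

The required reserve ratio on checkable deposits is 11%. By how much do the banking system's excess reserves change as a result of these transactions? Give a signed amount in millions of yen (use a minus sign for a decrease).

Currency withdrawal ¥423.5 million: reserves −¥423.5M, deposits −¥423.5M.
OMO sale (to banks) ¥940 million: reserves −¥940M, deposits 0.
FX purchase ¥479 million: reserves +¥479M, deposits 0.
Discount-window repayment ¥132 million: reserves −¥132M, deposits 0.
Government account inflow ¥517 million: reserves −¥517M, deposits −¥517M.
Totals: Δreserves = −¥1533.5M, Δdeposits = −¥940.5M.
Δrequired reserves = 11% × −¥940.5M = −¥103.455M.
Δexcess reserves = Δreserves − Δrequired = −¥1533.5M − (−¥103.455M) = -¥1430.045 million.

-¥1430.045 million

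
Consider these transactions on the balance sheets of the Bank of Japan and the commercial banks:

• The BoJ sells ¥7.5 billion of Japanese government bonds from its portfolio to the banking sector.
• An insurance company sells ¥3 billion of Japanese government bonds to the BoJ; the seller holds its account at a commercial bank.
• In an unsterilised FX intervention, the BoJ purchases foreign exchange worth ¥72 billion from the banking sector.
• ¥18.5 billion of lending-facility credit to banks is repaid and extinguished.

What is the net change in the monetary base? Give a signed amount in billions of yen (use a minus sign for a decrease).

BoJ balance sheet:
  Assets:      Securities −¥4.5B, Loans to banks −¥18.5B, Foreign assets +¥72B
  Liabilities: Bank reserves +¥49B
Commercial banking system:
  Assets:      Reserves at CB +¥49B, Securities +¥7.5B, Foreign assets −¥72B
  Liabilities: Checkable deposits +¥3B, Borrowings from CB −¥18.5B
Monetary base = currency + reserves: 0 + (+¥49B) = +¥49 billion.

+¥49 billion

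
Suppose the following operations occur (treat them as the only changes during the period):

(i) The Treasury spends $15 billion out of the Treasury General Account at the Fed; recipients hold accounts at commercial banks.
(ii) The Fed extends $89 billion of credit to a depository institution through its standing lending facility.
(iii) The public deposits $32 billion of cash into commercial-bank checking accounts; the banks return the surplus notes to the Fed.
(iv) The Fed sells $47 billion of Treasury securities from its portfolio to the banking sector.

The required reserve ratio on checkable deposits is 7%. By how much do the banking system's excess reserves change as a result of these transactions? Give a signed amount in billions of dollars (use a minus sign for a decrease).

Government spending $15 billion: reserves +$15B, deposits +$15B.
Discount-window loan $89 billion: reserves +$89B, deposits 0.
Currency deposit $32 billion: reserves +$32B, deposits +$32B.
OMO sale (to banks) $47 billion: reserves −$47B, deposits 0.
Totals: Δreserves = +$89B, Δdeposits = +$47B.
Δrequired reserves = 7% × +$47B = +$3.29B.
Δexcess reserves = Δreserves − Δrequired = +$89B − (+$3.29B) = +$85.71 billion.

+$85.71 billion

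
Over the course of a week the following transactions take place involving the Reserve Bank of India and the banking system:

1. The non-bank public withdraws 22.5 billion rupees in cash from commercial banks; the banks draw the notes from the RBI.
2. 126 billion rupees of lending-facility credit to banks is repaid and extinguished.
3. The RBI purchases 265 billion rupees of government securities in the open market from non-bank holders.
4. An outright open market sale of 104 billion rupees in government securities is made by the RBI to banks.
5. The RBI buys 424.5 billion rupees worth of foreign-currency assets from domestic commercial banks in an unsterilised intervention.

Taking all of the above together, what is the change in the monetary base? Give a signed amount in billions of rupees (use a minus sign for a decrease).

+459.5 billion

Currency withdrawal 22.5 billion rupees: just a shift between currency and reserves — both are base money → 0.
Discount-window repayment 126 billion rupees: RBI balance sheet contracts → −126B.
Asset purchase (from non-banks) 265 billion rupees: RBI balance sheet expands → +265B.
OMO sale (to banks) 104 billion rupees: RBI balance sheet contracts → −104B.
FX purchase 424.5 billion rupees: RBI balance sheet expands → +424.5B.
Net: 0 − 126 + 265 − 104 + 424.5 = +459.5 billion.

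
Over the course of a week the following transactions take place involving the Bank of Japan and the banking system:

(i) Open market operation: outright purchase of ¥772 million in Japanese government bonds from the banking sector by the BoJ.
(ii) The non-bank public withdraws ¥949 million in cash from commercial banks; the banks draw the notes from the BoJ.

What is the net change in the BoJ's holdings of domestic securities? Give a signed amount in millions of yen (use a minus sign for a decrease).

+¥772 million

BoJ balance sheet:
  Assets:      Securities +¥772M
  Liabilities: Bank reserves −¥177M, Currency in circulation +¥949M
Commercial banking system:
  Assets:      Reserves at CB −¥177M, Securities −¥772M
  Liabilities: Checkable deposits −¥949M
So the change in the BoJ's holdings of domestic securities is +¥772 million.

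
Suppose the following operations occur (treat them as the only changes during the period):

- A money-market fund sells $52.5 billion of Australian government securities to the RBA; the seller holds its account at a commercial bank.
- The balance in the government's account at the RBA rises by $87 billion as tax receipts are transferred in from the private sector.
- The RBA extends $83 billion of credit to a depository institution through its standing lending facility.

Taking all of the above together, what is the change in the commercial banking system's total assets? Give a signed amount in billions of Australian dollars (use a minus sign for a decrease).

Asset purchase (from non-banks) $52.5 billion: bank balance sheets expand → +$52.5B.
Government account inflow $87 billion: bank balance sheets shrink → −$87B.
Discount-window loan $83 billion: bank balance sheets expand → +$83B.
Net: 52.5 − 87 + 83 = +$48.5 billion.

+$48.5 billion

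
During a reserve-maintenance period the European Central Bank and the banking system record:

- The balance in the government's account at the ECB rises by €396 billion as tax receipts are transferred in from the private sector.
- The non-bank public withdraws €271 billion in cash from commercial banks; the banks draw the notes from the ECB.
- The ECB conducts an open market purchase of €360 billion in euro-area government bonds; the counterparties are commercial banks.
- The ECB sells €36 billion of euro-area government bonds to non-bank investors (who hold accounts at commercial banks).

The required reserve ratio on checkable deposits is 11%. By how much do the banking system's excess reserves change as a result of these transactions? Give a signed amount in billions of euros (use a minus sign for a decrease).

Government account inflow €396 billion: reserves −€396B, deposits −€396B.
Currency withdrawal €271 billion: reserves −€271B, deposits −€271B.
OMO purchase (from banks) €360 billion: reserves +€360B, deposits 0.
Asset sale (to non-banks) €36 billion: reserves −€36B, deposits −€36B.
Totals: Δreserves = −€343B, Δdeposits = −€703B.
Δrequired reserves = 11% × −€703B = −€77.33B.
Δexcess reserves = Δreserves − Δrequired = −€343B − (−€77.33B) = -€265.67 billion.

-€265.67 billion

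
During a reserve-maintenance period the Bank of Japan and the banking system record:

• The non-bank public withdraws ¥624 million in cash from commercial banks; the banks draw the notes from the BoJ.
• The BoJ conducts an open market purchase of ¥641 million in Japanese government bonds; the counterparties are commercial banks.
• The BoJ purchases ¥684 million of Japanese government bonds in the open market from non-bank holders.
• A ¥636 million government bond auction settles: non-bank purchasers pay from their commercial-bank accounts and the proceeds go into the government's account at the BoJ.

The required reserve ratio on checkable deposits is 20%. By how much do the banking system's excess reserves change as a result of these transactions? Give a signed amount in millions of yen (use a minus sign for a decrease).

+¥180.2 million

Currency withdrawal ¥624 million: reserves −¥624M, deposits −¥624M.
OMO purchase (from banks) ¥641 million: reserves +¥641M, deposits 0.
Asset purchase (from non-banks) ¥684 million: reserves +¥684M, deposits +¥684M.
Government account inflow ¥636 million: reserves −¥636M, deposits −¥636M.
Totals: Δreserves = +¥65M, Δdeposits = −¥576M.
Δrequired reserves = 20% × −¥576M = −¥115.2M.
Δexcess reserves = Δreserves − Δrequired = +¥65M − (−¥115.2M) = +¥180.2 million.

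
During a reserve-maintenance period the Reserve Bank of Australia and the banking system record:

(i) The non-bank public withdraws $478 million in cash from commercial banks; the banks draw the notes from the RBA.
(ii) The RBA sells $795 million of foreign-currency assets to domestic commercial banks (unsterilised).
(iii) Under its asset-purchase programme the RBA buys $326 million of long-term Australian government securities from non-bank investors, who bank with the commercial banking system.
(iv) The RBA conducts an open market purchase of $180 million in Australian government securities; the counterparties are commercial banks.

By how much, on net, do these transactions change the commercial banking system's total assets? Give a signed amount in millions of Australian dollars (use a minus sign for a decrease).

-$152 million

RBA balance sheet:
  Assets:      Securities +$506M, Foreign assets −$795M
  Liabilities: Bank reserves −$767M, Currency in circulation +$478M
Commercial banking system:
  Assets:      Reserves at CB −$767M, Securities −$180M, Foreign assets +$795M
  Liabilities: Checkable deposits −$152M
Change in total bank assets = -$152 million.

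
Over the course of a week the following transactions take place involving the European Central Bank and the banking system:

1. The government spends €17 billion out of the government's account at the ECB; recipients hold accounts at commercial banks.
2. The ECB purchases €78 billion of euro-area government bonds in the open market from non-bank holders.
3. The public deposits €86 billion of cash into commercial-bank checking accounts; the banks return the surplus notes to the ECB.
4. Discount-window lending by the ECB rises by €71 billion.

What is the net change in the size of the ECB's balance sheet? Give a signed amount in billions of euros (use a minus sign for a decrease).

+€149 billion

Government spending €17 billion: only the composition of liabilities changes → 0.
Asset purchase (from non-banks) €78 billion: an ECB asset is acquired → +€78B.
Currency deposit €86 billion: only the composition of liabilities changes → 0.
Discount-window loan €71 billion: an ECB asset is acquired → +€71B.
Net: 0 + 78 + 0 + 71 = +€149 billion.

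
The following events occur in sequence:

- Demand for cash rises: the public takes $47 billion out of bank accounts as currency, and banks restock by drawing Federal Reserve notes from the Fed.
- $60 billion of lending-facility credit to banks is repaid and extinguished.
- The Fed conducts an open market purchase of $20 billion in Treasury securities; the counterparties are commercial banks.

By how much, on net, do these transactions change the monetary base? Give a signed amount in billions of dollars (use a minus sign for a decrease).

Currency withdrawal $47 billion: just a shift between currency and reserves — both are base money → 0.
Discount-window repayment $60 billion: Fed balance sheet contracts → −$60B.
OMO purchase (from banks) $20 billion: Fed balance sheet expands → +$20B.
Net: 0 − 60 + 20 = -$40 billion.

-$40 billion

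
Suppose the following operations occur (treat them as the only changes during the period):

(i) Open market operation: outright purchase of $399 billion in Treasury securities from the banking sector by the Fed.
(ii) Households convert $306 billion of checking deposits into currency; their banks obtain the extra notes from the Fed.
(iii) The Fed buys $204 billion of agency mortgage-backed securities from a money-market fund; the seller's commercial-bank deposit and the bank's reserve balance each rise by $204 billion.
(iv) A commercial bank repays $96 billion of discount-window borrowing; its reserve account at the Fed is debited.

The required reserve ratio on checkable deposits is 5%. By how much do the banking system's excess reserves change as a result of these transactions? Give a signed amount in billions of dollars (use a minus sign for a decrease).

OMO purchase (from banks) $399 billion: reserves +$399B, deposits 0.
Currency withdrawal $306 billion: reserves −$306B, deposits −$306B.
Asset purchase (from non-banks) $204 billion: reserves +$204B, deposits +$204B.
Discount-window repayment $96 billion: reserves −$96B, deposits 0.
Totals: Δreserves = +$201B, Δdeposits = −$102B.
Δrequired reserves = 5% × −$102B = −$5.1B.
Δexcess reserves = Δreserves − Δrequired = +$201B − (−$5.1B) = +$206.1 billion.

+$206.1 billion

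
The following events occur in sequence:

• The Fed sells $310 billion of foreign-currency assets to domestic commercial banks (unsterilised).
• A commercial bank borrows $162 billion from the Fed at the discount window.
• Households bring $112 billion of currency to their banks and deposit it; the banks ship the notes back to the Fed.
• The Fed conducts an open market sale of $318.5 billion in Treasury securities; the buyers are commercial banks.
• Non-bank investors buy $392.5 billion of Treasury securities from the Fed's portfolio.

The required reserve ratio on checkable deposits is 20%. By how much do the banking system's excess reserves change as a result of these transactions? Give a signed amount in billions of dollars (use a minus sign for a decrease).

-$690.9 billion

FX sale $310 billion: reserves −$310B, deposits 0.
Discount-window loan $162 billion: reserves +$162B, deposits 0.
Currency deposit $112 billion: reserves +$112B, deposits +$112B.
OMO sale (to banks) $318.5 billion: reserves −$318.5B, deposits 0.
Asset sale (to non-banks) $392.5 billion: reserves −$392.5B, deposits −$392.5B.
Totals: Δreserves = −$747B, Δdeposits = −$280.5B.
Δrequired reserves = 20% × −$280.5B = −$56.1B.
Δexcess reserves = Δreserves − Δrequired = −$747B − (−$56.1B) = -$690.9 billion.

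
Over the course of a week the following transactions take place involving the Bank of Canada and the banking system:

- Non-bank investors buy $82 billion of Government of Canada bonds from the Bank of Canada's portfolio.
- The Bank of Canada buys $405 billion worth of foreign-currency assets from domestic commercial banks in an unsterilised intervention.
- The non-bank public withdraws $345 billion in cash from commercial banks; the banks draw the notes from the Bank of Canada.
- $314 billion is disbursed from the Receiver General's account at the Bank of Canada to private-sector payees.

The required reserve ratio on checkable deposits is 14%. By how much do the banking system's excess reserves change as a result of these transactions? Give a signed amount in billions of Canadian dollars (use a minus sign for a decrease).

Asset sale (to non-banks) $82 billion: reserves −$82B, deposits −$82B.
FX purchase $405 billion: reserves +$405B, deposits 0.
Currency withdrawal $345 billion: reserves −$345B, deposits −$345B.
Government spending $314 billion: reserves +$314B, deposits +$314B.
Totals: Δreserves = +$292B, Δdeposits = −$113B.
Δrequired reserves = 14% × −$113B = −$15.82B.
Δexcess reserves = Δreserves − Δrequired = +$292B − (−$15.82B) = +$307.82 billion.

+$307.82 billion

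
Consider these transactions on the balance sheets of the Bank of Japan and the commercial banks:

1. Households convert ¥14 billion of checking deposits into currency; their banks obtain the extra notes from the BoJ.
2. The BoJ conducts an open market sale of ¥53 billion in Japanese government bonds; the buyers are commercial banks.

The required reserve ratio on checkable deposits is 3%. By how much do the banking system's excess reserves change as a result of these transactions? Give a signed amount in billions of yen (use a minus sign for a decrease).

-¥66.58 billion

Currency withdrawal ¥14 billion: reserves −¥14B, deposits −¥14B.
OMO sale (to banks) ¥53 billion: reserves −¥53B, deposits 0.
Totals: Δreserves = −¥67B, Δdeposits = −¥14B.
Δrequired reserves = 3% × −¥14B = −¥0.42B.
Δexcess reserves = Δreserves − Δrequired = −¥67B − (−¥0.42B) = -¥66.58 billion.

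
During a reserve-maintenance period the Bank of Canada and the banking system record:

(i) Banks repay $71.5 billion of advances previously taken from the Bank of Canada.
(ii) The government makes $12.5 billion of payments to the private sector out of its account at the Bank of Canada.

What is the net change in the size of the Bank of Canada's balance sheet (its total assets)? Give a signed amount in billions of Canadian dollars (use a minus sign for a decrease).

Bank of Canada balance sheet:
  Assets:      Loans to banks −$71.5B
  Liabilities: Bank reserves −$59B, Government deposits −$12.5B
Commercial banking system:
  Assets:      Reserves at CB −$59B
  Liabilities: Checkable deposits +$12.5B, Borrowings from CB −$71.5B
Change in total Bank of Canada assets = -$71.5 billion.

-$71.5 billion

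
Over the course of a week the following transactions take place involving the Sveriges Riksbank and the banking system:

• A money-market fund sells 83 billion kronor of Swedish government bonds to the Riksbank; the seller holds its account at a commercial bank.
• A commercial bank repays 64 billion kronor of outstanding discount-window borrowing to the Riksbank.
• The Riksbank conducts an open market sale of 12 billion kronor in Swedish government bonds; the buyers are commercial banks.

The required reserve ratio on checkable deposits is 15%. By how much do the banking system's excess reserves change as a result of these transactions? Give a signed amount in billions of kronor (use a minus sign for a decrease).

Asset purchase (from non-banks) 83 billion kronor: reserves +83B, deposits +83B.
Discount-window repayment 64 billion kronor: reserves −64B, deposits 0.
OMO sale (to banks) 12 billion kronor: reserves −12B, deposits 0.
Totals: Δreserves = +7B, Δdeposits = +83B.
Δrequired reserves = 15% × +83B = +12.45B.
Δexcess reserves = Δreserves − Δrequired = +7B − (+12.45B) = -5.45 billion.

-5.45 billion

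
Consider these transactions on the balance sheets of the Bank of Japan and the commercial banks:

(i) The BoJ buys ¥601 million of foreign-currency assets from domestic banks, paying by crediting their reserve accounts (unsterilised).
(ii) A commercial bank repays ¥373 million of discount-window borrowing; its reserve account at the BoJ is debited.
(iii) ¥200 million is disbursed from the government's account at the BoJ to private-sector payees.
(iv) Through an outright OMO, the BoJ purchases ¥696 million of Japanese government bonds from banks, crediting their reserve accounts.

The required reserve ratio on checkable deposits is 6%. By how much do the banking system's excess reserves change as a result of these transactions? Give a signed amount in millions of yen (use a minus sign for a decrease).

FX purchase ¥601 million: reserves +¥601M, deposits 0.
Discount-window repayment ¥373 million: reserves −¥373M, deposits 0.
Government spending ¥200 million: reserves +¥200M, deposits +¥200M.
OMO purchase (from banks) ¥696 million: reserves +¥696M, deposits 0.
Totals: Δreserves = +¥1124M, Δdeposits = +¥200M.
Δrequired reserves = 6% × +¥200M = +¥12M.
Δexcess reserves = Δreserves − Δrequired = +¥1124M − (+¥12M) = +¥1112 million.

+¥1112 million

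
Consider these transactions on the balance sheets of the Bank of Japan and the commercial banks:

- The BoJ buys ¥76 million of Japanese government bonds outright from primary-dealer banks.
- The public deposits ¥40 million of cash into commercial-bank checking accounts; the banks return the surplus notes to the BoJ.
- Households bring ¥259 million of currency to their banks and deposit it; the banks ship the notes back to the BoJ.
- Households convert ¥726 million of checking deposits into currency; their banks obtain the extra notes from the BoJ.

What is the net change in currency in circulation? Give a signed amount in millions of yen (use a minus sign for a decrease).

+¥427 million

BoJ balance sheet:
  Assets:      Securities +¥76M
  Liabilities: Bank reserves −¥351M, Currency in circulation +¥427M
So the change in currency in circulation is +¥427 million.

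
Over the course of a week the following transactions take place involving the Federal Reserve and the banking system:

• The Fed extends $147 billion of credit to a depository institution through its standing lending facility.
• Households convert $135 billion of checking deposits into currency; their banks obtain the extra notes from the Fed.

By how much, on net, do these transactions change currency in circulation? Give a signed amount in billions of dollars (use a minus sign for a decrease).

Discount-window loan $147 billion: no currency enters or leaves circulation → 0.
Currency withdrawal $135 billion: notes leave the central bank → +$135B.
Net: 0 + 135 = +$135 billion.

+$135 billion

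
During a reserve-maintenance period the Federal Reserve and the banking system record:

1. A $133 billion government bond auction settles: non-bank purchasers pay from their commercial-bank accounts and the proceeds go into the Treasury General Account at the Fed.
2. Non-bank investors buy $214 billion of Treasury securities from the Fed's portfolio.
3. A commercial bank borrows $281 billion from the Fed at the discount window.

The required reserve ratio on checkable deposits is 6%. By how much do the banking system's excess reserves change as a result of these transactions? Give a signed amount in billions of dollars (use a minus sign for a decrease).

Government account inflow $133 billion: reserves −$133B, deposits −$133B.
Asset sale (to non-banks) $214 billion: reserves −$214B, deposits −$214B.
Discount-window loan $281 billion: reserves +$281B, deposits 0.
Totals: Δreserves = −$66B, Δdeposits = −$347B.
Δrequired reserves = 6% × −$347B = −$20.82B.
Δexcess reserves = Δreserves − Δrequired = −$66B − (−$20.82B) = -$45.18 billion.

-$45.18 billion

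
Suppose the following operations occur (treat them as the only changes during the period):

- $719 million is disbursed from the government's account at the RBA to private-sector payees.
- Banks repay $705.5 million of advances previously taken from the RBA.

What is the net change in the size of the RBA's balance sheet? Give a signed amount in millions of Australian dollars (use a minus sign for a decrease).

RBA balance sheet:
  Assets:      Loans to banks −$705.5M
  Liabilities: Bank reserves +$13.5M, Government deposits −$719M
Change in total RBA assets = -$705.5 million.

-$705.5 million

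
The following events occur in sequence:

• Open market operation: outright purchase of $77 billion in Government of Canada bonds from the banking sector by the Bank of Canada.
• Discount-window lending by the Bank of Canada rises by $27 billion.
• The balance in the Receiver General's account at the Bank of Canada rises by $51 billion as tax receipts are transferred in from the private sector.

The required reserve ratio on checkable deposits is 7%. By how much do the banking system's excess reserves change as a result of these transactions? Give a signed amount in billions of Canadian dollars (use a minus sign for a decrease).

+$56.57 billion

OMO purchase (from banks) $77 billion: reserves +$77B, deposits 0.
Discount-window loan $27 billion: reserves +$27B, deposits 0.
Government account inflow $51 billion: reserves −$51B, deposits −$51B.
Totals: Δreserves = +$53B, Δdeposits = −$51B.
Δrequired reserves = 7% × −$51B = −$3.57B.
Δexcess reserves = Δreserves − Δrequired = +$53B − (−$3.57B) = +$56.57 billion.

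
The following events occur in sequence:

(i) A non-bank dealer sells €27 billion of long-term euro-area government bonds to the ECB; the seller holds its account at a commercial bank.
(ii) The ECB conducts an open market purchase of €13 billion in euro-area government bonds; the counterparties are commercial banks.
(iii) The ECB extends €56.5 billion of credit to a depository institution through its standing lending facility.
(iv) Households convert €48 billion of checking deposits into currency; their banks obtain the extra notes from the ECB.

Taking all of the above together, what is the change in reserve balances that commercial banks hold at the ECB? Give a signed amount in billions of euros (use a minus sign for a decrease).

+€48.5 billion

ECB balance sheet:
  Assets:      Securities +€40B, Loans to banks +€56.5B
  Liabilities: Bank reserves +€48.5B, Currency in circulation +€48B
So the change in reserve balances that commercial banks hold at the ECB is +€48.5 billion.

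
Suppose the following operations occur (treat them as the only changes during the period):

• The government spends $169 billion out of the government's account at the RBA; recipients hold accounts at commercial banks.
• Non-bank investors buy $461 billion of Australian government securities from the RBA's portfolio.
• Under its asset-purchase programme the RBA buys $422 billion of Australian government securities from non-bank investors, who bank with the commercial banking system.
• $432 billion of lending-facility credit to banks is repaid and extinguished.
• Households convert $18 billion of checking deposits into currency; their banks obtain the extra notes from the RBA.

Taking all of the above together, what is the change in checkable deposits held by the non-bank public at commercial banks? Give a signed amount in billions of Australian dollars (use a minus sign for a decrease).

Government spending $169 billion: non-bank counterparties' bank balances rise → +$169B.
Asset sale (to non-banks) $461 billion: non-bank counterparties' bank balances fall → −$461B.
Asset purchase (from non-banks) $422 billion: non-bank counterparties' bank balances rise → +$422B.
Discount-window repayment $432 billion: the counterparty is a bank, so public deposits are unchanged → 0.
Currency withdrawal $18 billion: non-bank counterparties' bank balances fall → −$18B.
Net: 169 − 461 + 422 + 0 − 18 = +$112 billion.

+$112 billion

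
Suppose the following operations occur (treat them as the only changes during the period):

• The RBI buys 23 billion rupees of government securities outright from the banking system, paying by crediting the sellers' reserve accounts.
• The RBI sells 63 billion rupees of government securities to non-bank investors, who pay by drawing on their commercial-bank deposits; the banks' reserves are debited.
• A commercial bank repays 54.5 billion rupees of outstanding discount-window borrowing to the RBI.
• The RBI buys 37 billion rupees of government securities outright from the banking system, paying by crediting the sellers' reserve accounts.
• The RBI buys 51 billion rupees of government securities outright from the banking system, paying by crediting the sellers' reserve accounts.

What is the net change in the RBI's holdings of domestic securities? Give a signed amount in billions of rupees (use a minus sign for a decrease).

+48 billion

OMO purchase (from banks) 23 billion rupees: securities added to the RBI's portfolio → +23B.
Asset sale (to non-banks) 63 billion rupees: securities removed from the RBI's portfolio → −63B.
Discount-window repayment 54.5 billion rupees: the RBI's securities portfolio is untouched → 0.
OMO purchase (from banks) 37 billion rupees: securities added to the RBI's portfolio → +37B.
OMO purchase (from banks) 51 billion rupees: securities added to the RBI's portfolio → +51B.
Net: 23 − 63 + 0 + 37 + 51 = +48 billion.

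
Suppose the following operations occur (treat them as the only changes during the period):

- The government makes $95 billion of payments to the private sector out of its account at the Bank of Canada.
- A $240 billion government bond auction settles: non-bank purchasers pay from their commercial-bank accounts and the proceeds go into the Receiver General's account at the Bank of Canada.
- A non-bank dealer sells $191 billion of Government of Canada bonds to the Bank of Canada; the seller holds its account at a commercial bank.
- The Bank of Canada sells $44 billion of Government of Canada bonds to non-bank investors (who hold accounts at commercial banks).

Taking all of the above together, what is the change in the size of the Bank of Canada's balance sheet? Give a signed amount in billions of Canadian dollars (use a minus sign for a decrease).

Bank of Canada balance sheet:
  Assets:      Securities +$147B
  Liabilities: Bank reserves +$2B, Government deposits +$145B
Change in total Bank of Canada assets = +$147 billion.

+$147 billion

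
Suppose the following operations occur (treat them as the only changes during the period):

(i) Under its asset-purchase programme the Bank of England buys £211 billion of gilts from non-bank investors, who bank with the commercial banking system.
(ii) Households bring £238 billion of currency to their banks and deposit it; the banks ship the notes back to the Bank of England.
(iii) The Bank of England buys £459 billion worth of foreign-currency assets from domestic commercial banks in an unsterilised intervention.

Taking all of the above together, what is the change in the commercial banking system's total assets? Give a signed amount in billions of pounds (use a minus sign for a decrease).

Asset purchase (from non-banks) £211 billion: bank balance sheets expand → +£211B.
Currency deposit £238 billion: bank balance sheets expand → +£238B.
FX purchase £459 billion: just an asset swap on bank balance sheets → 0.
Net: 211 + 238 + 0 = +£449 billion.

+£449 billion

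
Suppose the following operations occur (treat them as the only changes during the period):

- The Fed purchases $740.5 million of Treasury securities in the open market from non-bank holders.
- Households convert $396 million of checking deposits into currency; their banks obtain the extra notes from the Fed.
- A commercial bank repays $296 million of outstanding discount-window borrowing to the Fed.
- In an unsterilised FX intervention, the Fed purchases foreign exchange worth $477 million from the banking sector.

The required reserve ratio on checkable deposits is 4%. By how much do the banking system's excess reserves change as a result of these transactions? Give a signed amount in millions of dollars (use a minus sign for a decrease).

Asset purchase (from non-banks) $740.5 million: reserves +$740.5M, deposits +$740.5M.
Currency withdrawal $396 million: reserves −$396M, deposits −$396M.
Discount-window repayment $296 million: reserves −$296M, deposits 0.
FX purchase $477 million: reserves +$477M, deposits 0.
Totals: Δreserves = +$525.5M, Δdeposits = +$344.5M.
Δrequired reserves = 4% × +$344.5M = +$13.78M.
Δexcess reserves = Δreserves − Δrequired = +$525.5M − (+$13.78M) = +$511.72 million.

+$511.72 million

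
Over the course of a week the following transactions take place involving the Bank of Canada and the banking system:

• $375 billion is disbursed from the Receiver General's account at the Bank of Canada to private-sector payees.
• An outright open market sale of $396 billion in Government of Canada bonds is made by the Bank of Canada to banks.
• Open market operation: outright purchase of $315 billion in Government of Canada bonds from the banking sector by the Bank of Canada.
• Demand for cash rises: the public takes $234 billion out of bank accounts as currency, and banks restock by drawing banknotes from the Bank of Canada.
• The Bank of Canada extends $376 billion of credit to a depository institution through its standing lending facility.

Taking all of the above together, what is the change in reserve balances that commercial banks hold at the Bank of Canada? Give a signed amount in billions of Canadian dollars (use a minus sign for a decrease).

+$436 billion

Bank of Canada balance sheet:
  Assets:      Securities −$81B, Loans to banks +$376B
  Liabilities: Bank reserves +$436B, Currency in circulation +$234B, Government deposits −$375B
Commercial banking system:
  Assets:      Reserves at CB +$436B, Securities +$81B
  Liabilities: Checkable deposits +$141B, Borrowings from CB +$376B
So the change in reserve balances that commercial banks hold at the Bank of Canada is +$436 billion.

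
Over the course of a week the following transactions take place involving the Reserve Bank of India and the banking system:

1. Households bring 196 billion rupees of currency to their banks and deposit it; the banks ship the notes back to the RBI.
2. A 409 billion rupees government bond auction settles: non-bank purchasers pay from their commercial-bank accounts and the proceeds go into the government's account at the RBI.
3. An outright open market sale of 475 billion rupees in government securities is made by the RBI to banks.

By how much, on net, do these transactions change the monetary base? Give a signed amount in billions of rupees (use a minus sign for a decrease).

-884 billion

Currency deposit 196 billion rupees: just a shift between currency and reserves — both are base money → 0.
Government account inflow 409 billion rupees: reserves shift to a non-base liability → −409B.
OMO sale (to banks) 475 billion rupees: RBI balance sheet contracts → −475B.
Net: 0 − 409 − 475 = -884 billion.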